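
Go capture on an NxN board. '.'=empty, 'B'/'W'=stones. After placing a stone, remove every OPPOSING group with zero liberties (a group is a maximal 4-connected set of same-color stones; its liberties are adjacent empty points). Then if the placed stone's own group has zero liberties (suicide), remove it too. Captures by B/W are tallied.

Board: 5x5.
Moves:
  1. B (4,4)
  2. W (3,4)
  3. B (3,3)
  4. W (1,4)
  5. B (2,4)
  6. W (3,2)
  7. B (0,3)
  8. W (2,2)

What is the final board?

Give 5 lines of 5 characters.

Move 1: B@(4,4) -> caps B=0 W=0
Move 2: W@(3,4) -> caps B=0 W=0
Move 3: B@(3,3) -> caps B=0 W=0
Move 4: W@(1,4) -> caps B=0 W=0
Move 5: B@(2,4) -> caps B=1 W=0
Move 6: W@(3,2) -> caps B=1 W=0
Move 7: B@(0,3) -> caps B=1 W=0
Move 8: W@(2,2) -> caps B=1 W=0

Answer: ...B.
....W
..W.B
..WB.
....B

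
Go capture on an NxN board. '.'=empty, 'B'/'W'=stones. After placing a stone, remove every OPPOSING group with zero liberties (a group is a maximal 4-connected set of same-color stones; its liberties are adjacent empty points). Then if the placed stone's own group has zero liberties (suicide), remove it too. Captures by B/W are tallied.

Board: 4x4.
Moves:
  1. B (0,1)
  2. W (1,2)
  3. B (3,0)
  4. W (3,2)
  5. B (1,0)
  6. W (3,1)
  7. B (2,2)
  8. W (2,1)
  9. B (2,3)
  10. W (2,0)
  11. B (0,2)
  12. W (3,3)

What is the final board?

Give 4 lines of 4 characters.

Answer: .BB.
B.W.
WWBB
.WWW

Derivation:
Move 1: B@(0,1) -> caps B=0 W=0
Move 2: W@(1,2) -> caps B=0 W=0
Move 3: B@(3,0) -> caps B=0 W=0
Move 4: W@(3,2) -> caps B=0 W=0
Move 5: B@(1,0) -> caps B=0 W=0
Move 6: W@(3,1) -> caps B=0 W=0
Move 7: B@(2,2) -> caps B=0 W=0
Move 8: W@(2,1) -> caps B=0 W=0
Move 9: B@(2,3) -> caps B=0 W=0
Move 10: W@(2,0) -> caps B=0 W=1
Move 11: B@(0,2) -> caps B=0 W=1
Move 12: W@(3,3) -> caps B=0 W=1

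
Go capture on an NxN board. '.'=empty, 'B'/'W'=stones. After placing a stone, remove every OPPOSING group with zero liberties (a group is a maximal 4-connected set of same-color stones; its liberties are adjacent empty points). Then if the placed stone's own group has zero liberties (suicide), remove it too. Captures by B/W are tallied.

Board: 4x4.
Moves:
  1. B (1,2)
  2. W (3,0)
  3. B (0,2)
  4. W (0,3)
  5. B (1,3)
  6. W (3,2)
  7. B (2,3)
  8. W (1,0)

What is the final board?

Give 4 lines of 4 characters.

Answer: ..B.
W.BB
...B
W.W.

Derivation:
Move 1: B@(1,2) -> caps B=0 W=0
Move 2: W@(3,0) -> caps B=0 W=0
Move 3: B@(0,2) -> caps B=0 W=0
Move 4: W@(0,3) -> caps B=0 W=0
Move 5: B@(1,3) -> caps B=1 W=0
Move 6: W@(3,2) -> caps B=1 W=0
Move 7: B@(2,3) -> caps B=1 W=0
Move 8: W@(1,0) -> caps B=1 W=0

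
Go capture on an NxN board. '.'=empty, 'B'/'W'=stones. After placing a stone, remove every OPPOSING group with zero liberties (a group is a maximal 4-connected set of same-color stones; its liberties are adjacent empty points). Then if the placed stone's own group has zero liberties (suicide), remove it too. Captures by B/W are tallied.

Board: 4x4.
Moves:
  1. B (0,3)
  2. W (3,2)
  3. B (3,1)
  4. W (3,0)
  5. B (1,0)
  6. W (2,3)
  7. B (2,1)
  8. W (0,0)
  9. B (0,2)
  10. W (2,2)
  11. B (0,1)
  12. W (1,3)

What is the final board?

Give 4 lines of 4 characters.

Move 1: B@(0,3) -> caps B=0 W=0
Move 2: W@(3,2) -> caps B=0 W=0
Move 3: B@(3,1) -> caps B=0 W=0
Move 4: W@(3,0) -> caps B=0 W=0
Move 5: B@(1,0) -> caps B=0 W=0
Move 6: W@(2,3) -> caps B=0 W=0
Move 7: B@(2,1) -> caps B=0 W=0
Move 8: W@(0,0) -> caps B=0 W=0
Move 9: B@(0,2) -> caps B=0 W=0
Move 10: W@(2,2) -> caps B=0 W=0
Move 11: B@(0,1) -> caps B=1 W=0
Move 12: W@(1,3) -> caps B=1 W=0

Answer: .BBB
B..W
.BWW
WBW.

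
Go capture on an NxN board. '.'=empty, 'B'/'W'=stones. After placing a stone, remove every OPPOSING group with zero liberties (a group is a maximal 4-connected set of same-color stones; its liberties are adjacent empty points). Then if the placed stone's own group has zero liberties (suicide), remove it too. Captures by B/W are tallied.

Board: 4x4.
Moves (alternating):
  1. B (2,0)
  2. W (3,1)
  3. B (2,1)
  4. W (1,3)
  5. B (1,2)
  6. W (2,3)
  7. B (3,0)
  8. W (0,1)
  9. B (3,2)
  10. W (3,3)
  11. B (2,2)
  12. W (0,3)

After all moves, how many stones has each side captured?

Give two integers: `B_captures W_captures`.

Answer: 1 0

Derivation:
Move 1: B@(2,0) -> caps B=0 W=0
Move 2: W@(3,1) -> caps B=0 W=0
Move 3: B@(2,1) -> caps B=0 W=0
Move 4: W@(1,3) -> caps B=0 W=0
Move 5: B@(1,2) -> caps B=0 W=0
Move 6: W@(2,3) -> caps B=0 W=0
Move 7: B@(3,0) -> caps B=0 W=0
Move 8: W@(0,1) -> caps B=0 W=0
Move 9: B@(3,2) -> caps B=1 W=0
Move 10: W@(3,3) -> caps B=1 W=0
Move 11: B@(2,2) -> caps B=1 W=0
Move 12: W@(0,3) -> caps B=1 W=0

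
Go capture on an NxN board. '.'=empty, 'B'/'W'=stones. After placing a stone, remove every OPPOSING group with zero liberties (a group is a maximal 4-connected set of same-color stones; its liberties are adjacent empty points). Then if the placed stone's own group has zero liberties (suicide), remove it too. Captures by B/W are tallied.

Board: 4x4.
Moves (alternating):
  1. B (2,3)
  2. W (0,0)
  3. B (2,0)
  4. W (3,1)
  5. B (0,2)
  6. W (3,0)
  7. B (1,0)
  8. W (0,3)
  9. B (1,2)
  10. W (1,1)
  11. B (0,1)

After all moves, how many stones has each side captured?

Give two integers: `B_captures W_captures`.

Answer: 1 0

Derivation:
Move 1: B@(2,3) -> caps B=0 W=0
Move 2: W@(0,0) -> caps B=0 W=0
Move 3: B@(2,0) -> caps B=0 W=0
Move 4: W@(3,1) -> caps B=0 W=0
Move 5: B@(0,2) -> caps B=0 W=0
Move 6: W@(3,0) -> caps B=0 W=0
Move 7: B@(1,0) -> caps B=0 W=0
Move 8: W@(0,3) -> caps B=0 W=0
Move 9: B@(1,2) -> caps B=0 W=0
Move 10: W@(1,1) -> caps B=0 W=0
Move 11: B@(0,1) -> caps B=1 W=0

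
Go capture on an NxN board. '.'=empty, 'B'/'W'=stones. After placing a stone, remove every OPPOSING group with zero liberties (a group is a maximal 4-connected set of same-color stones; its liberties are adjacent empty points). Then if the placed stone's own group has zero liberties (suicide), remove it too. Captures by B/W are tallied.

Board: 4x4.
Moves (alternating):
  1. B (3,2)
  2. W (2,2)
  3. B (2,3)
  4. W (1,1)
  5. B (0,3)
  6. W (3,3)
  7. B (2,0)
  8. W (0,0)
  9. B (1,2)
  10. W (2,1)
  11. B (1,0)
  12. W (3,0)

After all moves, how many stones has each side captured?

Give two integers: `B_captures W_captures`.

Move 1: B@(3,2) -> caps B=0 W=0
Move 2: W@(2,2) -> caps B=0 W=0
Move 3: B@(2,3) -> caps B=0 W=0
Move 4: W@(1,1) -> caps B=0 W=0
Move 5: B@(0,3) -> caps B=0 W=0
Move 6: W@(3,3) -> caps B=0 W=0
Move 7: B@(2,0) -> caps B=0 W=0
Move 8: W@(0,0) -> caps B=0 W=0
Move 9: B@(1,2) -> caps B=0 W=0
Move 10: W@(2,1) -> caps B=0 W=0
Move 11: B@(1,0) -> caps B=0 W=0
Move 12: W@(3,0) -> caps B=0 W=2

Answer: 0 2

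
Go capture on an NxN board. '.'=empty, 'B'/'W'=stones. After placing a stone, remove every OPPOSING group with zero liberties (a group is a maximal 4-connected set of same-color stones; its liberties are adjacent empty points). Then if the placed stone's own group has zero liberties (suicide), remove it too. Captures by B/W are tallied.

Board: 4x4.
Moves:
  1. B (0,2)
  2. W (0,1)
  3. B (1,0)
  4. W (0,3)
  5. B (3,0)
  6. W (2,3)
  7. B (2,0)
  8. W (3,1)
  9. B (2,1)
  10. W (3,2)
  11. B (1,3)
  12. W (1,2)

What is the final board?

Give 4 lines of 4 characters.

Answer: .WB.
B.WB
BB.W
BWW.

Derivation:
Move 1: B@(0,2) -> caps B=0 W=0
Move 2: W@(0,1) -> caps B=0 W=0
Move 3: B@(1,0) -> caps B=0 W=0
Move 4: W@(0,3) -> caps B=0 W=0
Move 5: B@(3,0) -> caps B=0 W=0
Move 6: W@(2,3) -> caps B=0 W=0
Move 7: B@(2,0) -> caps B=0 W=0
Move 8: W@(3,1) -> caps B=0 W=0
Move 9: B@(2,1) -> caps B=0 W=0
Move 10: W@(3,2) -> caps B=0 W=0
Move 11: B@(1,3) -> caps B=1 W=0
Move 12: W@(1,2) -> caps B=1 W=0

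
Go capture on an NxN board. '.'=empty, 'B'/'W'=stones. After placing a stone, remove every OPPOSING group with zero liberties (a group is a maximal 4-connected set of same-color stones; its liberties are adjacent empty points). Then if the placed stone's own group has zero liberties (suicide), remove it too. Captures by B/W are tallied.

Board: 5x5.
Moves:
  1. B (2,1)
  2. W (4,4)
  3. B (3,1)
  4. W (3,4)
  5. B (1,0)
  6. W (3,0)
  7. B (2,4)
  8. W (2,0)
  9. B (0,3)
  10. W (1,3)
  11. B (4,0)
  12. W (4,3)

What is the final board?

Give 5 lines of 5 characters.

Answer: ...B.
B..W.
.B..B
.B..W
B..WW

Derivation:
Move 1: B@(2,1) -> caps B=0 W=0
Move 2: W@(4,4) -> caps B=0 W=0
Move 3: B@(3,1) -> caps B=0 W=0
Move 4: W@(3,4) -> caps B=0 W=0
Move 5: B@(1,0) -> caps B=0 W=0
Move 6: W@(3,0) -> caps B=0 W=0
Move 7: B@(2,4) -> caps B=0 W=0
Move 8: W@(2,0) -> caps B=0 W=0
Move 9: B@(0,3) -> caps B=0 W=0
Move 10: W@(1,3) -> caps B=0 W=0
Move 11: B@(4,0) -> caps B=2 W=0
Move 12: W@(4,3) -> caps B=2 W=0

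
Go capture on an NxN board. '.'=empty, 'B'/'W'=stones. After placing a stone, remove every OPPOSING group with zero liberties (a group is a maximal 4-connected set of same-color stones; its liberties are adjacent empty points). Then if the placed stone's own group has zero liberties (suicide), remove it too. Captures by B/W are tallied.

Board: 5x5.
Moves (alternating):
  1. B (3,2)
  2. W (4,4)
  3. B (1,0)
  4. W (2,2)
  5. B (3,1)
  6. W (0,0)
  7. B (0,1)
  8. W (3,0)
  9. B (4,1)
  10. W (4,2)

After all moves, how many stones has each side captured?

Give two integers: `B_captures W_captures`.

Answer: 1 0

Derivation:
Move 1: B@(3,2) -> caps B=0 W=0
Move 2: W@(4,4) -> caps B=0 W=0
Move 3: B@(1,0) -> caps B=0 W=0
Move 4: W@(2,2) -> caps B=0 W=0
Move 5: B@(3,1) -> caps B=0 W=0
Move 6: W@(0,0) -> caps B=0 W=0
Move 7: B@(0,1) -> caps B=1 W=0
Move 8: W@(3,0) -> caps B=1 W=0
Move 9: B@(4,1) -> caps B=1 W=0
Move 10: W@(4,2) -> caps B=1 W=0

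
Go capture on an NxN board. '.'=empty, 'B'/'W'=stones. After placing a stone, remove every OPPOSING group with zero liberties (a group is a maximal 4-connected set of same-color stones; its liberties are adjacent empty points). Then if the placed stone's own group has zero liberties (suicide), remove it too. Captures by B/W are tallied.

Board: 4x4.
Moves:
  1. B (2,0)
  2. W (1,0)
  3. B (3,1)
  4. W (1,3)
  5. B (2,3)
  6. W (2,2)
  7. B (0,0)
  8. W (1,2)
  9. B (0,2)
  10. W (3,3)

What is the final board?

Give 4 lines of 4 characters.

Answer: B.B.
W.WW
B.W.
.B.W

Derivation:
Move 1: B@(2,0) -> caps B=0 W=0
Move 2: W@(1,0) -> caps B=0 W=0
Move 3: B@(3,1) -> caps B=0 W=0
Move 4: W@(1,3) -> caps B=0 W=0
Move 5: B@(2,3) -> caps B=0 W=0
Move 6: W@(2,2) -> caps B=0 W=0
Move 7: B@(0,0) -> caps B=0 W=0
Move 8: W@(1,2) -> caps B=0 W=0
Move 9: B@(0,2) -> caps B=0 W=0
Move 10: W@(3,3) -> caps B=0 W=1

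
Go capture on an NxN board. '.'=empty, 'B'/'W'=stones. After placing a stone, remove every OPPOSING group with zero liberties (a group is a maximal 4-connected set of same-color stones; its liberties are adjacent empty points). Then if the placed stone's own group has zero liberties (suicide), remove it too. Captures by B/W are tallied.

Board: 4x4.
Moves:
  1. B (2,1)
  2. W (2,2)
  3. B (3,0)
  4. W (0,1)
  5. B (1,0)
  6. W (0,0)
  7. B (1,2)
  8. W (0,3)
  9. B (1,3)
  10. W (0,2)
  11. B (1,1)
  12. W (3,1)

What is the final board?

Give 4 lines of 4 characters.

Move 1: B@(2,1) -> caps B=0 W=0
Move 2: W@(2,2) -> caps B=0 W=0
Move 3: B@(3,0) -> caps B=0 W=0
Move 4: W@(0,1) -> caps B=0 W=0
Move 5: B@(1,0) -> caps B=0 W=0
Move 6: W@(0,0) -> caps B=0 W=0
Move 7: B@(1,2) -> caps B=0 W=0
Move 8: W@(0,3) -> caps B=0 W=0
Move 9: B@(1,3) -> caps B=0 W=0
Move 10: W@(0,2) -> caps B=0 W=0
Move 11: B@(1,1) -> caps B=4 W=0
Move 12: W@(3,1) -> caps B=4 W=0

Answer: ....
BBBB
.BW.
BW..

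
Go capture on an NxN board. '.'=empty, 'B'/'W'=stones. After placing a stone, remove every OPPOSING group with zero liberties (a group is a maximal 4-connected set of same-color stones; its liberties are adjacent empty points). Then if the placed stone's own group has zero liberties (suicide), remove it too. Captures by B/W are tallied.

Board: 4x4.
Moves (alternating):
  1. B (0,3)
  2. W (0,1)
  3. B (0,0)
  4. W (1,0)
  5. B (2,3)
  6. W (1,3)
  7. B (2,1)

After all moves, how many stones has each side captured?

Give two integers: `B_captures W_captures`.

Move 1: B@(0,3) -> caps B=0 W=0
Move 2: W@(0,1) -> caps B=0 W=0
Move 3: B@(0,0) -> caps B=0 W=0
Move 4: W@(1,0) -> caps B=0 W=1
Move 5: B@(2,3) -> caps B=0 W=1
Move 6: W@(1,3) -> caps B=0 W=1
Move 7: B@(2,1) -> caps B=0 W=1

Answer: 0 1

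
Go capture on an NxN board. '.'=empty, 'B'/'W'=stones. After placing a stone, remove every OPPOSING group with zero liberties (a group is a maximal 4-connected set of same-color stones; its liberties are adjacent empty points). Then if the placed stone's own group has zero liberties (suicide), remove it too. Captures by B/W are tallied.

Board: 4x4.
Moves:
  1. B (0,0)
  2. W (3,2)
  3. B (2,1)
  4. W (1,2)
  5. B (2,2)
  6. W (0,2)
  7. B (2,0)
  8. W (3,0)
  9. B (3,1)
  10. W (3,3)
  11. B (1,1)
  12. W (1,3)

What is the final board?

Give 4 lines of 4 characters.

Move 1: B@(0,0) -> caps B=0 W=0
Move 2: W@(3,2) -> caps B=0 W=0
Move 3: B@(2,1) -> caps B=0 W=0
Move 4: W@(1,2) -> caps B=0 W=0
Move 5: B@(2,2) -> caps B=0 W=0
Move 6: W@(0,2) -> caps B=0 W=0
Move 7: B@(2,0) -> caps B=0 W=0
Move 8: W@(3,0) -> caps B=0 W=0
Move 9: B@(3,1) -> caps B=1 W=0
Move 10: W@(3,3) -> caps B=1 W=0
Move 11: B@(1,1) -> caps B=1 W=0
Move 12: W@(1,3) -> caps B=1 W=0

Answer: B.W.
.BWW
BBB.
.BWW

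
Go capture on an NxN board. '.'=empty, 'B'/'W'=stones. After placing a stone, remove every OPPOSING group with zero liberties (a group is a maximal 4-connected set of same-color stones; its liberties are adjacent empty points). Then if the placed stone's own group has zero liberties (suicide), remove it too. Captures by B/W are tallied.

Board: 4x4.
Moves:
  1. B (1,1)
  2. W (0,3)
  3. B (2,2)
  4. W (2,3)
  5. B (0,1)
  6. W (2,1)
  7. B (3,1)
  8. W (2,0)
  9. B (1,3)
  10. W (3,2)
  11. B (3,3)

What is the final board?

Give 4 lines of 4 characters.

Answer: .B.W
.B.B
WWB.
.B.B

Derivation:
Move 1: B@(1,1) -> caps B=0 W=0
Move 2: W@(0,3) -> caps B=0 W=0
Move 3: B@(2,2) -> caps B=0 W=0
Move 4: W@(2,3) -> caps B=0 W=0
Move 5: B@(0,1) -> caps B=0 W=0
Move 6: W@(2,1) -> caps B=0 W=0
Move 7: B@(3,1) -> caps B=0 W=0
Move 8: W@(2,0) -> caps B=0 W=0
Move 9: B@(1,3) -> caps B=0 W=0
Move 10: W@(3,2) -> caps B=0 W=0
Move 11: B@(3,3) -> caps B=2 W=0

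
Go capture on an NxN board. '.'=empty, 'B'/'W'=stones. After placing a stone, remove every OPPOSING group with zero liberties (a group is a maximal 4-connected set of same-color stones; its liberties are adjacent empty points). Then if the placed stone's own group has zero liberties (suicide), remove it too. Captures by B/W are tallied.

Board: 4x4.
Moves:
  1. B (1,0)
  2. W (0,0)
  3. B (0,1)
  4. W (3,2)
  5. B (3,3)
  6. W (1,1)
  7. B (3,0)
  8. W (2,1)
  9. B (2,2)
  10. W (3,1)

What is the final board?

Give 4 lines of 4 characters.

Move 1: B@(1,0) -> caps B=0 W=0
Move 2: W@(0,0) -> caps B=0 W=0
Move 3: B@(0,1) -> caps B=1 W=0
Move 4: W@(3,2) -> caps B=1 W=0
Move 5: B@(3,3) -> caps B=1 W=0
Move 6: W@(1,1) -> caps B=1 W=0
Move 7: B@(3,0) -> caps B=1 W=0
Move 8: W@(2,1) -> caps B=1 W=0
Move 9: B@(2,2) -> caps B=1 W=0
Move 10: W@(3,1) -> caps B=1 W=0

Answer: .B..
BW..
.WB.
BWWB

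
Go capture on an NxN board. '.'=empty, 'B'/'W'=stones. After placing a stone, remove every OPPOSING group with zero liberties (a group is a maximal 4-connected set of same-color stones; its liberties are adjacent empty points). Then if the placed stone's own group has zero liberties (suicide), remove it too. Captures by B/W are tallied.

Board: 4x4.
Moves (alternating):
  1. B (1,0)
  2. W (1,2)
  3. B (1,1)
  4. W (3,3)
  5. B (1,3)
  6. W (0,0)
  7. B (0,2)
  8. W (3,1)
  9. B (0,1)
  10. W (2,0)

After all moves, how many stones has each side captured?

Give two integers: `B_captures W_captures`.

Answer: 1 0

Derivation:
Move 1: B@(1,0) -> caps B=0 W=0
Move 2: W@(1,2) -> caps B=0 W=0
Move 3: B@(1,1) -> caps B=0 W=0
Move 4: W@(3,3) -> caps B=0 W=0
Move 5: B@(1,3) -> caps B=0 W=0
Move 6: W@(0,0) -> caps B=0 W=0
Move 7: B@(0,2) -> caps B=0 W=0
Move 8: W@(3,1) -> caps B=0 W=0
Move 9: B@(0,1) -> caps B=1 W=0
Move 10: W@(2,0) -> caps B=1 W=0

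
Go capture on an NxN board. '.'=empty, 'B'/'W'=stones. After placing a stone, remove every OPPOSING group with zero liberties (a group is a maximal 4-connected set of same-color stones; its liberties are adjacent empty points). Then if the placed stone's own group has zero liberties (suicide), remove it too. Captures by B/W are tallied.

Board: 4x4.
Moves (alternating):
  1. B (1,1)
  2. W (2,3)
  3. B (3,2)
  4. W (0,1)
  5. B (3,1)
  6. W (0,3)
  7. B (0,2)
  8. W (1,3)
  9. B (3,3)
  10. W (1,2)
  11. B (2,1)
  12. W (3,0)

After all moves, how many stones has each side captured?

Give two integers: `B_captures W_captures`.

Answer: 0 1

Derivation:
Move 1: B@(1,1) -> caps B=0 W=0
Move 2: W@(2,3) -> caps B=0 W=0
Move 3: B@(3,2) -> caps B=0 W=0
Move 4: W@(0,1) -> caps B=0 W=0
Move 5: B@(3,1) -> caps B=0 W=0
Move 6: W@(0,3) -> caps B=0 W=0
Move 7: B@(0,2) -> caps B=0 W=0
Move 8: W@(1,3) -> caps B=0 W=0
Move 9: B@(3,3) -> caps B=0 W=0
Move 10: W@(1,2) -> caps B=0 W=1
Move 11: B@(2,1) -> caps B=0 W=1
Move 12: W@(3,0) -> caps B=0 W=1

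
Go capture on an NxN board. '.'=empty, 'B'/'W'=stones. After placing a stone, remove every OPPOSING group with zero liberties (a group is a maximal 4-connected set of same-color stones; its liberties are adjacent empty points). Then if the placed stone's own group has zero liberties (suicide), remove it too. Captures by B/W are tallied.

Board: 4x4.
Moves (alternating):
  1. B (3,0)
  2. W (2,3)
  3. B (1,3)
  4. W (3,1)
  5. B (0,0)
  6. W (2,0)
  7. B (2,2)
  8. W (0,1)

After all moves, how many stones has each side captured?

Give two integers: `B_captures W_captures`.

Answer: 0 1

Derivation:
Move 1: B@(3,0) -> caps B=0 W=0
Move 2: W@(2,3) -> caps B=0 W=0
Move 3: B@(1,3) -> caps B=0 W=0
Move 4: W@(3,1) -> caps B=0 W=0
Move 5: B@(0,0) -> caps B=0 W=0
Move 6: W@(2,0) -> caps B=0 W=1
Move 7: B@(2,2) -> caps B=0 W=1
Move 8: W@(0,1) -> caps B=0 W=1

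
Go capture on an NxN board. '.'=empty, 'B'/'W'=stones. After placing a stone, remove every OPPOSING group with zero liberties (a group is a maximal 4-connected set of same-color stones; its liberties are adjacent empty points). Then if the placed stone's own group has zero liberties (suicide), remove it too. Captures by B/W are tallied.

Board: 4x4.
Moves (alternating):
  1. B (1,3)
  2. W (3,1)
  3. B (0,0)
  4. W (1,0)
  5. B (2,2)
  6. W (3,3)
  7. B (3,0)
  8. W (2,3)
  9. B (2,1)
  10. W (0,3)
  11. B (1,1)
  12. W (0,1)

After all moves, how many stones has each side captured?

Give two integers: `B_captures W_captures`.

Answer: 0 1

Derivation:
Move 1: B@(1,3) -> caps B=0 W=0
Move 2: W@(3,1) -> caps B=0 W=0
Move 3: B@(0,0) -> caps B=0 W=0
Move 4: W@(1,0) -> caps B=0 W=0
Move 5: B@(2,2) -> caps B=0 W=0
Move 6: W@(3,3) -> caps B=0 W=0
Move 7: B@(3,0) -> caps B=0 W=0
Move 8: W@(2,3) -> caps B=0 W=0
Move 9: B@(2,1) -> caps B=0 W=0
Move 10: W@(0,3) -> caps B=0 W=0
Move 11: B@(1,1) -> caps B=0 W=0
Move 12: W@(0,1) -> caps B=0 W=1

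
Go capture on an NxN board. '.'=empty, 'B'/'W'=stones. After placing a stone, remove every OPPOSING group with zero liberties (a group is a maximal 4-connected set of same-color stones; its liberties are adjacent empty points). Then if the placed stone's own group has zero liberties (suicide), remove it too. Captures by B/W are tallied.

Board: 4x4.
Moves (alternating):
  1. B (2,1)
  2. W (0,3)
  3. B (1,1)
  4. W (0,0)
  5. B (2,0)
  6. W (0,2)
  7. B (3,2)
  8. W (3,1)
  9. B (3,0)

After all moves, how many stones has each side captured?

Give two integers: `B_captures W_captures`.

Answer: 1 0

Derivation:
Move 1: B@(2,1) -> caps B=0 W=0
Move 2: W@(0,3) -> caps B=0 W=0
Move 3: B@(1,1) -> caps B=0 W=0
Move 4: W@(0,0) -> caps B=0 W=0
Move 5: B@(2,0) -> caps B=0 W=0
Move 6: W@(0,2) -> caps B=0 W=0
Move 7: B@(3,2) -> caps B=0 W=0
Move 8: W@(3,1) -> caps B=0 W=0
Move 9: B@(3,0) -> caps B=1 W=0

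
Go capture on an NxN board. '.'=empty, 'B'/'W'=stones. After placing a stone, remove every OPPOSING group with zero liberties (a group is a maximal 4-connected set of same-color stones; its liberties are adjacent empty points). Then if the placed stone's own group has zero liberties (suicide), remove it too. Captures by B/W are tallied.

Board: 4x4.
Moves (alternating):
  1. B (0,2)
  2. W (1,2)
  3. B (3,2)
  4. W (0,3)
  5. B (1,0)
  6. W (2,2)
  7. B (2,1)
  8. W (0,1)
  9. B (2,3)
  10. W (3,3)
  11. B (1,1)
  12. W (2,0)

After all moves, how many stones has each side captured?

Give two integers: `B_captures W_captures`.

Move 1: B@(0,2) -> caps B=0 W=0
Move 2: W@(1,2) -> caps B=0 W=0
Move 3: B@(3,2) -> caps B=0 W=0
Move 4: W@(0,3) -> caps B=0 W=0
Move 5: B@(1,0) -> caps B=0 W=0
Move 6: W@(2,2) -> caps B=0 W=0
Move 7: B@(2,1) -> caps B=0 W=0
Move 8: W@(0,1) -> caps B=0 W=1
Move 9: B@(2,3) -> caps B=0 W=1
Move 10: W@(3,3) -> caps B=0 W=1
Move 11: B@(1,1) -> caps B=0 W=1
Move 12: W@(2,0) -> caps B=0 W=1

Answer: 0 1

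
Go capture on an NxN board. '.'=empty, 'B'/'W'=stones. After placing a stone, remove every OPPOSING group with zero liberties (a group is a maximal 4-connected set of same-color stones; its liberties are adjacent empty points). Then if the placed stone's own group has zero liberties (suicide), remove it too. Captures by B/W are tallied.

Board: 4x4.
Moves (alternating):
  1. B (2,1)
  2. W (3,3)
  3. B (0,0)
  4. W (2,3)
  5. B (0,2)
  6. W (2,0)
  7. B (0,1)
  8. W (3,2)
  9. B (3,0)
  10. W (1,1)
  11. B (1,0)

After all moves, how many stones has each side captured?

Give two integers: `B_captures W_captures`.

Answer: 1 0

Derivation:
Move 1: B@(2,1) -> caps B=0 W=0
Move 2: W@(3,3) -> caps B=0 W=0
Move 3: B@(0,0) -> caps B=0 W=0
Move 4: W@(2,3) -> caps B=0 W=0
Move 5: B@(0,2) -> caps B=0 W=0
Move 6: W@(2,0) -> caps B=0 W=0
Move 7: B@(0,1) -> caps B=0 W=0
Move 8: W@(3,2) -> caps B=0 W=0
Move 9: B@(3,0) -> caps B=0 W=0
Move 10: W@(1,1) -> caps B=0 W=0
Move 11: B@(1,0) -> caps B=1 W=0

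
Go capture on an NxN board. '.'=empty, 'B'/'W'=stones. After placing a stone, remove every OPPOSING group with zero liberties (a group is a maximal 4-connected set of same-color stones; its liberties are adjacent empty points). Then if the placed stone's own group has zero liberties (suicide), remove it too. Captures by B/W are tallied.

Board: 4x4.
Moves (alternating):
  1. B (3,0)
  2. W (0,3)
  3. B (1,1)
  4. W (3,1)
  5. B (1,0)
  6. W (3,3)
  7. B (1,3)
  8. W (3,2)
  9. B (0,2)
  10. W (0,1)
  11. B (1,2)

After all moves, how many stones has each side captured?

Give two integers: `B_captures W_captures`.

Move 1: B@(3,0) -> caps B=0 W=0
Move 2: W@(0,3) -> caps B=0 W=0
Move 3: B@(1,1) -> caps B=0 W=0
Move 4: W@(3,1) -> caps B=0 W=0
Move 5: B@(1,0) -> caps B=0 W=0
Move 6: W@(3,3) -> caps B=0 W=0
Move 7: B@(1,3) -> caps B=0 W=0
Move 8: W@(3,2) -> caps B=0 W=0
Move 9: B@(0,2) -> caps B=1 W=0
Move 10: W@(0,1) -> caps B=1 W=0
Move 11: B@(1,2) -> caps B=1 W=0

Answer: 1 0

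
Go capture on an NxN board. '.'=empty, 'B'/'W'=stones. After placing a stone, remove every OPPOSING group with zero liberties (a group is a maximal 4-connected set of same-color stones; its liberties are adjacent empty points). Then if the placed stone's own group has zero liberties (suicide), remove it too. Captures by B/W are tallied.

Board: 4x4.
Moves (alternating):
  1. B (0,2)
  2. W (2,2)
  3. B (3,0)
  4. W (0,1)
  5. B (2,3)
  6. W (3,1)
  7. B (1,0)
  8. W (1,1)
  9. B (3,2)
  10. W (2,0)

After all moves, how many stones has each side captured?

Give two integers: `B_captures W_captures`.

Answer: 0 1

Derivation:
Move 1: B@(0,2) -> caps B=0 W=0
Move 2: W@(2,2) -> caps B=0 W=0
Move 3: B@(3,0) -> caps B=0 W=0
Move 4: W@(0,1) -> caps B=0 W=0
Move 5: B@(2,3) -> caps B=0 W=0
Move 6: W@(3,1) -> caps B=0 W=0
Move 7: B@(1,0) -> caps B=0 W=0
Move 8: W@(1,1) -> caps B=0 W=0
Move 9: B@(3,2) -> caps B=0 W=0
Move 10: W@(2,0) -> caps B=0 W=1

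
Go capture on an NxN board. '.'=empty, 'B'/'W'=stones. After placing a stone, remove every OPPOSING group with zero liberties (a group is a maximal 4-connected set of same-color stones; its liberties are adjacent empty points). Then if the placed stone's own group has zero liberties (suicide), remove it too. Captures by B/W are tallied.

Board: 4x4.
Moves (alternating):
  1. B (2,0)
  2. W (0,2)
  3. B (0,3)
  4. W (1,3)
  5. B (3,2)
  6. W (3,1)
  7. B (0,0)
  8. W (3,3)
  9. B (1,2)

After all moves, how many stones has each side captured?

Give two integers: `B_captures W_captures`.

Move 1: B@(2,0) -> caps B=0 W=0
Move 2: W@(0,2) -> caps B=0 W=0
Move 3: B@(0,3) -> caps B=0 W=0
Move 4: W@(1,3) -> caps B=0 W=1
Move 5: B@(3,2) -> caps B=0 W=1
Move 6: W@(3,1) -> caps B=0 W=1
Move 7: B@(0,0) -> caps B=0 W=1
Move 8: W@(3,3) -> caps B=0 W=1
Move 9: B@(1,2) -> caps B=0 W=1

Answer: 0 1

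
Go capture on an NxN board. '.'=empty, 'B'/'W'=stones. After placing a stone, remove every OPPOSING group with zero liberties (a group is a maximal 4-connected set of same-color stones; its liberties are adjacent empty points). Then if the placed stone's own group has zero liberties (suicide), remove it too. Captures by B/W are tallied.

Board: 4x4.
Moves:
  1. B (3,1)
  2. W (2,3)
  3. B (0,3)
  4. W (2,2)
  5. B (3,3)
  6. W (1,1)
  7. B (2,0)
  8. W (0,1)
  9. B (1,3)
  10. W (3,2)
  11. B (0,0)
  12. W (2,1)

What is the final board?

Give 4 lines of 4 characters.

Move 1: B@(3,1) -> caps B=0 W=0
Move 2: W@(2,3) -> caps B=0 W=0
Move 3: B@(0,3) -> caps B=0 W=0
Move 4: W@(2,2) -> caps B=0 W=0
Move 5: B@(3,3) -> caps B=0 W=0
Move 6: W@(1,1) -> caps B=0 W=0
Move 7: B@(2,0) -> caps B=0 W=0
Move 8: W@(0,1) -> caps B=0 W=0
Move 9: B@(1,3) -> caps B=0 W=0
Move 10: W@(3,2) -> caps B=0 W=1
Move 11: B@(0,0) -> caps B=0 W=1
Move 12: W@(2,1) -> caps B=0 W=1

Answer: BW.B
.W.B
BWWW
.BW.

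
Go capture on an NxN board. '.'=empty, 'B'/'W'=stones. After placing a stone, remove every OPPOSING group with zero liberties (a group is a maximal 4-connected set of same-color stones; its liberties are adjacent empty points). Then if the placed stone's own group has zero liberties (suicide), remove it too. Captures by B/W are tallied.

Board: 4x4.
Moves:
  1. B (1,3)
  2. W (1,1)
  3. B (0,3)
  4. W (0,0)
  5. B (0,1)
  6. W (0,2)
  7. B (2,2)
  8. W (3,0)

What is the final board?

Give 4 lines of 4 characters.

Answer: W.WB
.W.B
..B.
W...

Derivation:
Move 1: B@(1,3) -> caps B=0 W=0
Move 2: W@(1,1) -> caps B=0 W=0
Move 3: B@(0,3) -> caps B=0 W=0
Move 4: W@(0,0) -> caps B=0 W=0
Move 5: B@(0,1) -> caps B=0 W=0
Move 6: W@(0,2) -> caps B=0 W=1
Move 7: B@(2,2) -> caps B=0 W=1
Move 8: W@(3,0) -> caps B=0 W=1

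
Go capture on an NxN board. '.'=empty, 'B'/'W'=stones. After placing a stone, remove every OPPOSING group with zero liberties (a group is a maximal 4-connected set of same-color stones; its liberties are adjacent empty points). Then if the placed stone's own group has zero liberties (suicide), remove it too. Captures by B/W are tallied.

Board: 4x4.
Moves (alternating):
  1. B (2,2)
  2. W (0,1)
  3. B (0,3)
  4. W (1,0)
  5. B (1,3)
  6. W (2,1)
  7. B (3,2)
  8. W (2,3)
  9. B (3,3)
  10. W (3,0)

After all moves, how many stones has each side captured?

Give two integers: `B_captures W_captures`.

Answer: 1 0

Derivation:
Move 1: B@(2,2) -> caps B=0 W=0
Move 2: W@(0,1) -> caps B=0 W=0
Move 3: B@(0,3) -> caps B=0 W=0
Move 4: W@(1,0) -> caps B=0 W=0
Move 5: B@(1,3) -> caps B=0 W=0
Move 6: W@(2,1) -> caps B=0 W=0
Move 7: B@(3,2) -> caps B=0 W=0
Move 8: W@(2,3) -> caps B=0 W=0
Move 9: B@(3,3) -> caps B=1 W=0
Move 10: W@(3,0) -> caps B=1 W=0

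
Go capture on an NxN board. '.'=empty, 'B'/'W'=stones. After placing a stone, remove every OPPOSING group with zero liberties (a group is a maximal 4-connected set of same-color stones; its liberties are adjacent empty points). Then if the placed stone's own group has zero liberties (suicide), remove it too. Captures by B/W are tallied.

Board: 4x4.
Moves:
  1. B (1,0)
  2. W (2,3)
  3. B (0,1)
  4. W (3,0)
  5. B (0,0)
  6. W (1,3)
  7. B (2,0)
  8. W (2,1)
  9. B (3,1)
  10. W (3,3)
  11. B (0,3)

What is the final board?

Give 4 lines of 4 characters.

Move 1: B@(1,0) -> caps B=0 W=0
Move 2: W@(2,3) -> caps B=0 W=0
Move 3: B@(0,1) -> caps B=0 W=0
Move 4: W@(3,0) -> caps B=0 W=0
Move 5: B@(0,0) -> caps B=0 W=0
Move 6: W@(1,3) -> caps B=0 W=0
Move 7: B@(2,0) -> caps B=0 W=0
Move 8: W@(2,1) -> caps B=0 W=0
Move 9: B@(3,1) -> caps B=1 W=0
Move 10: W@(3,3) -> caps B=1 W=0
Move 11: B@(0,3) -> caps B=1 W=0

Answer: BB.B
B..W
BW.W
.B.W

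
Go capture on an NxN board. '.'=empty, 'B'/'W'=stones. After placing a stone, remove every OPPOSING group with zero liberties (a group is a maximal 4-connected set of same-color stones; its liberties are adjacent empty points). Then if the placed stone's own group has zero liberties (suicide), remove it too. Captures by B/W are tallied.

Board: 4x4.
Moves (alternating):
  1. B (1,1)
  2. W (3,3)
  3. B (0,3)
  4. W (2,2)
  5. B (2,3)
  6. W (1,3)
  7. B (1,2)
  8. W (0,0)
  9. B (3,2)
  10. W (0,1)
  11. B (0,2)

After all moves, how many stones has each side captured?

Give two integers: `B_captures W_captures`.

Move 1: B@(1,1) -> caps B=0 W=0
Move 2: W@(3,3) -> caps B=0 W=0
Move 3: B@(0,3) -> caps B=0 W=0
Move 4: W@(2,2) -> caps B=0 W=0
Move 5: B@(2,3) -> caps B=0 W=0
Move 6: W@(1,3) -> caps B=0 W=1
Move 7: B@(1,2) -> caps B=0 W=1
Move 8: W@(0,0) -> caps B=0 W=1
Move 9: B@(3,2) -> caps B=0 W=1
Move 10: W@(0,1) -> caps B=0 W=1
Move 11: B@(0,2) -> caps B=0 W=1

Answer: 0 1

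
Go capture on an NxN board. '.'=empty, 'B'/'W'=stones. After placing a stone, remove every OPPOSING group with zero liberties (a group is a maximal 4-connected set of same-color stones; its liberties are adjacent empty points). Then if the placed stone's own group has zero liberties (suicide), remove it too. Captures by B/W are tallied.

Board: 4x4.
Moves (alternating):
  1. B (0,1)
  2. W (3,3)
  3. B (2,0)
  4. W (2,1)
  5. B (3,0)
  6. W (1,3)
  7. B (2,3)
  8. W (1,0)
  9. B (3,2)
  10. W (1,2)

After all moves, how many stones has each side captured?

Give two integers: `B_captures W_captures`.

Move 1: B@(0,1) -> caps B=0 W=0
Move 2: W@(3,3) -> caps B=0 W=0
Move 3: B@(2,0) -> caps B=0 W=0
Move 4: W@(2,1) -> caps B=0 W=0
Move 5: B@(3,0) -> caps B=0 W=0
Move 6: W@(1,3) -> caps B=0 W=0
Move 7: B@(2,3) -> caps B=0 W=0
Move 8: W@(1,0) -> caps B=0 W=0
Move 9: B@(3,2) -> caps B=1 W=0
Move 10: W@(1,2) -> caps B=1 W=0

Answer: 1 0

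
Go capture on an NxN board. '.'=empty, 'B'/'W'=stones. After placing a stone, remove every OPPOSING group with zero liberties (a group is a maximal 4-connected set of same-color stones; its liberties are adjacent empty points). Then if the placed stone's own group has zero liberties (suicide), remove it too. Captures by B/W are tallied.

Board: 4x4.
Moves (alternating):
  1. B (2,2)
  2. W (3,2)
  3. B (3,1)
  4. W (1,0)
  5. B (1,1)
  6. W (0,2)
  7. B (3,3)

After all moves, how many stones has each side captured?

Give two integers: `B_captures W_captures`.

Move 1: B@(2,2) -> caps B=0 W=0
Move 2: W@(3,2) -> caps B=0 W=0
Move 3: B@(3,1) -> caps B=0 W=0
Move 4: W@(1,0) -> caps B=0 W=0
Move 5: B@(1,1) -> caps B=0 W=0
Move 6: W@(0,2) -> caps B=0 W=0
Move 7: B@(3,3) -> caps B=1 W=0

Answer: 1 0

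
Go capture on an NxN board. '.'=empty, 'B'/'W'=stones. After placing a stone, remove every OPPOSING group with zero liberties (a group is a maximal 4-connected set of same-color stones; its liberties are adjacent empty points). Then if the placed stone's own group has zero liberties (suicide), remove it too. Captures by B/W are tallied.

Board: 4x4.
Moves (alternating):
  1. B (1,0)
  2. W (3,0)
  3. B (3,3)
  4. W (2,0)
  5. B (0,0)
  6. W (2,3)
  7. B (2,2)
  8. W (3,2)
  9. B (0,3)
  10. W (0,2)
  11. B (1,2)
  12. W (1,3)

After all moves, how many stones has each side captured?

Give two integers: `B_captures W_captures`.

Move 1: B@(1,0) -> caps B=0 W=0
Move 2: W@(3,0) -> caps B=0 W=0
Move 3: B@(3,3) -> caps B=0 W=0
Move 4: W@(2,0) -> caps B=0 W=0
Move 5: B@(0,0) -> caps B=0 W=0
Move 6: W@(2,3) -> caps B=0 W=0
Move 7: B@(2,2) -> caps B=0 W=0
Move 8: W@(3,2) -> caps B=0 W=1
Move 9: B@(0,3) -> caps B=0 W=1
Move 10: W@(0,2) -> caps B=0 W=1
Move 11: B@(1,2) -> caps B=0 W=1
Move 12: W@(1,3) -> caps B=0 W=2

Answer: 0 2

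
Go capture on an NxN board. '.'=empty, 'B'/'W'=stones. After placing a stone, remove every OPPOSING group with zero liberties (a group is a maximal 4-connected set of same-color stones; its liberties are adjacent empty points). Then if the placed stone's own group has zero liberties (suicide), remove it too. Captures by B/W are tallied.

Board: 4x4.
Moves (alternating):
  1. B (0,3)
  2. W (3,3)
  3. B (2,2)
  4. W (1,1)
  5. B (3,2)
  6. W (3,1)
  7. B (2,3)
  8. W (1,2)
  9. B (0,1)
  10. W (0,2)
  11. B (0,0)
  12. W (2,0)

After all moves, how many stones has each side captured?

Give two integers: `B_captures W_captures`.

Move 1: B@(0,3) -> caps B=0 W=0
Move 2: W@(3,3) -> caps B=0 W=0
Move 3: B@(2,2) -> caps B=0 W=0
Move 4: W@(1,1) -> caps B=0 W=0
Move 5: B@(3,2) -> caps B=0 W=0
Move 6: W@(3,1) -> caps B=0 W=0
Move 7: B@(2,3) -> caps B=1 W=0
Move 8: W@(1,2) -> caps B=1 W=0
Move 9: B@(0,1) -> caps B=1 W=0
Move 10: W@(0,2) -> caps B=1 W=0
Move 11: B@(0,0) -> caps B=1 W=0
Move 12: W@(2,0) -> caps B=1 W=0

Answer: 1 0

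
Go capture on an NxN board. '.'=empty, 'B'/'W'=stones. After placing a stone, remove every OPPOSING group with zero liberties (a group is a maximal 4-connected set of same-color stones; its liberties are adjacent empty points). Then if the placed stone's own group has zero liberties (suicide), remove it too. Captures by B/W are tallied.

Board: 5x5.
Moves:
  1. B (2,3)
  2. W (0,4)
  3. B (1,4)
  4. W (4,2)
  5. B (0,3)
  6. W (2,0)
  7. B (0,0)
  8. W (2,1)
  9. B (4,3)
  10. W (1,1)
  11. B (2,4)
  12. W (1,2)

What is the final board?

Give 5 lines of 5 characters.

Answer: B..B.
.WW.B
WW.BB
.....
..WB.

Derivation:
Move 1: B@(2,3) -> caps B=0 W=0
Move 2: W@(0,4) -> caps B=0 W=0
Move 3: B@(1,4) -> caps B=0 W=0
Move 4: W@(4,2) -> caps B=0 W=0
Move 5: B@(0,3) -> caps B=1 W=0
Move 6: W@(2,0) -> caps B=1 W=0
Move 7: B@(0,0) -> caps B=1 W=0
Move 8: W@(2,1) -> caps B=1 W=0
Move 9: B@(4,3) -> caps B=1 W=0
Move 10: W@(1,1) -> caps B=1 W=0
Move 11: B@(2,4) -> caps B=1 W=0
Move 12: W@(1,2) -> caps B=1 W=0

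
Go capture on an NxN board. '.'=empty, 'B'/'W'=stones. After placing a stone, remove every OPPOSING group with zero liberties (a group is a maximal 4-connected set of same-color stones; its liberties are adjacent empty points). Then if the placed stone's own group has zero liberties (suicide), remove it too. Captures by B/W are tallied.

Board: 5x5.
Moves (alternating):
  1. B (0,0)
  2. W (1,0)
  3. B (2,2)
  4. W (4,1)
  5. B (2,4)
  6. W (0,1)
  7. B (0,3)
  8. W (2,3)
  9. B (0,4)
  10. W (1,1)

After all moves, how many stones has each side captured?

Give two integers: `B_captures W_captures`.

Move 1: B@(0,0) -> caps B=0 W=0
Move 2: W@(1,0) -> caps B=0 W=0
Move 3: B@(2,2) -> caps B=0 W=0
Move 4: W@(4,1) -> caps B=0 W=0
Move 5: B@(2,4) -> caps B=0 W=0
Move 6: W@(0,1) -> caps B=0 W=1
Move 7: B@(0,3) -> caps B=0 W=1
Move 8: W@(2,3) -> caps B=0 W=1
Move 9: B@(0,4) -> caps B=0 W=1
Move 10: W@(1,1) -> caps B=0 W=1

Answer: 0 1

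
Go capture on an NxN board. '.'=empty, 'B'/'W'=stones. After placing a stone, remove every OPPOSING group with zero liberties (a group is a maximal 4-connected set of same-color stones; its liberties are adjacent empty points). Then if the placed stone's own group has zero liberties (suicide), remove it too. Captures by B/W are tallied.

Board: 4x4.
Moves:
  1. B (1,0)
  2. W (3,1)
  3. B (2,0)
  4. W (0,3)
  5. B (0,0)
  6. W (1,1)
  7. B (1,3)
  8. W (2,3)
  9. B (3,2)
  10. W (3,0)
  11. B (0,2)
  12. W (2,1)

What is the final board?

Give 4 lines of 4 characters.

Move 1: B@(1,0) -> caps B=0 W=0
Move 2: W@(3,1) -> caps B=0 W=0
Move 3: B@(2,0) -> caps B=0 W=0
Move 4: W@(0,3) -> caps B=0 W=0
Move 5: B@(0,0) -> caps B=0 W=0
Move 6: W@(1,1) -> caps B=0 W=0
Move 7: B@(1,3) -> caps B=0 W=0
Move 8: W@(2,3) -> caps B=0 W=0
Move 9: B@(3,2) -> caps B=0 W=0
Move 10: W@(3,0) -> caps B=0 W=0
Move 11: B@(0,2) -> caps B=1 W=0
Move 12: W@(2,1) -> caps B=1 W=0

Answer: B.B.
BW.B
BW.W
WWB.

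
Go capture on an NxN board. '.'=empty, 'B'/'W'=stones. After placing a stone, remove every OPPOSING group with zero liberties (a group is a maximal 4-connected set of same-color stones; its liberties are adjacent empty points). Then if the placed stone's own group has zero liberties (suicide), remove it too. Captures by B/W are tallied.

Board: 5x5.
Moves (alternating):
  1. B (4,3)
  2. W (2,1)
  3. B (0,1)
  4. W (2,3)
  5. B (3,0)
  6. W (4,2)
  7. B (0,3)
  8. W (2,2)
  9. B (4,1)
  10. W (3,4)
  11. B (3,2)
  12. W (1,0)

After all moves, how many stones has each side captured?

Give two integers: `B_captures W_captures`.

Move 1: B@(4,3) -> caps B=0 W=0
Move 2: W@(2,1) -> caps B=0 W=0
Move 3: B@(0,1) -> caps B=0 W=0
Move 4: W@(2,3) -> caps B=0 W=0
Move 5: B@(3,0) -> caps B=0 W=0
Move 6: W@(4,2) -> caps B=0 W=0
Move 7: B@(0,3) -> caps B=0 W=0
Move 8: W@(2,2) -> caps B=0 W=0
Move 9: B@(4,1) -> caps B=0 W=0
Move 10: W@(3,4) -> caps B=0 W=0
Move 11: B@(3,2) -> caps B=1 W=0
Move 12: W@(1,0) -> caps B=1 W=0

Answer: 1 0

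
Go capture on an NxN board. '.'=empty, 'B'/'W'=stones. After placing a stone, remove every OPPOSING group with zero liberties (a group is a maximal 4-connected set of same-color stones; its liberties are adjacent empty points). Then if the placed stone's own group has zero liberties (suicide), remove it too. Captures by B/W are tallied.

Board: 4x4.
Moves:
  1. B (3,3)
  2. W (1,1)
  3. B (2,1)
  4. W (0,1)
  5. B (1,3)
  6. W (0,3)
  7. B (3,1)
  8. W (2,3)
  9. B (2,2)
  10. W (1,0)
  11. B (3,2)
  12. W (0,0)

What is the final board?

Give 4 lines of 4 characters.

Answer: WW.W
WW.B
.BB.
.BBB

Derivation:
Move 1: B@(3,3) -> caps B=0 W=0
Move 2: W@(1,1) -> caps B=0 W=0
Move 3: B@(2,1) -> caps B=0 W=0
Move 4: W@(0,1) -> caps B=0 W=0
Move 5: B@(1,3) -> caps B=0 W=0
Move 6: W@(0,3) -> caps B=0 W=0
Move 7: B@(3,1) -> caps B=0 W=0
Move 8: W@(2,3) -> caps B=0 W=0
Move 9: B@(2,2) -> caps B=1 W=0
Move 10: W@(1,0) -> caps B=1 W=0
Move 11: B@(3,2) -> caps B=1 W=0
Move 12: W@(0,0) -> caps B=1 W=0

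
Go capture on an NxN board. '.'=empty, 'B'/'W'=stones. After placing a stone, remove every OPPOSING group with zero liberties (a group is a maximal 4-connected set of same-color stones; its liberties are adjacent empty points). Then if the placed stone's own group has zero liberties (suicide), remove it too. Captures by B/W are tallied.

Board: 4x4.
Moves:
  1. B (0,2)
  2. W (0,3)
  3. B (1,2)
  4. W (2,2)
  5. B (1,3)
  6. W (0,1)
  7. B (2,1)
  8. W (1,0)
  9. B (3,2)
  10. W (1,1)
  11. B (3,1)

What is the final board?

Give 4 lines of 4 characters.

Move 1: B@(0,2) -> caps B=0 W=0
Move 2: W@(0,3) -> caps B=0 W=0
Move 3: B@(1,2) -> caps B=0 W=0
Move 4: W@(2,2) -> caps B=0 W=0
Move 5: B@(1,3) -> caps B=1 W=0
Move 6: W@(0,1) -> caps B=1 W=0
Move 7: B@(2,1) -> caps B=1 W=0
Move 8: W@(1,0) -> caps B=1 W=0
Move 9: B@(3,2) -> caps B=1 W=0
Move 10: W@(1,1) -> caps B=1 W=0
Move 11: B@(3,1) -> caps B=1 W=0

Answer: .WB.
WWBB
.BW.
.BB.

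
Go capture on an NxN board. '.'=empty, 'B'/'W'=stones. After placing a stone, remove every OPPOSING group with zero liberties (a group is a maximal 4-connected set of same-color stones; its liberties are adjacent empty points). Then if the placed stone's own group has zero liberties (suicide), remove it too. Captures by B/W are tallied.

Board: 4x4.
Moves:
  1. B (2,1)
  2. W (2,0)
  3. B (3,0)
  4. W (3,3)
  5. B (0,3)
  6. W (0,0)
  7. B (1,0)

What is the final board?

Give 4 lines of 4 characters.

Answer: W..B
B...
.B..
B..W

Derivation:
Move 1: B@(2,1) -> caps B=0 W=0
Move 2: W@(2,0) -> caps B=0 W=0
Move 3: B@(3,0) -> caps B=0 W=0
Move 4: W@(3,3) -> caps B=0 W=0
Move 5: B@(0,3) -> caps B=0 W=0
Move 6: W@(0,0) -> caps B=0 W=0
Move 7: B@(1,0) -> caps B=1 W=0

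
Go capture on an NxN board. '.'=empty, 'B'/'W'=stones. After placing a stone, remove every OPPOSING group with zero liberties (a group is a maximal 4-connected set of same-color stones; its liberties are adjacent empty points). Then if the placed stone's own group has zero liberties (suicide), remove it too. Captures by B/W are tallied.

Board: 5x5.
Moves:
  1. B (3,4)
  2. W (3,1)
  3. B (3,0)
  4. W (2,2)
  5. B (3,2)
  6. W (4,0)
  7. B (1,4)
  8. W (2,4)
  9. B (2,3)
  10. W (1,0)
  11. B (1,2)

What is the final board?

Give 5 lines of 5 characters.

Move 1: B@(3,4) -> caps B=0 W=0
Move 2: W@(3,1) -> caps B=0 W=0
Move 3: B@(3,0) -> caps B=0 W=0
Move 4: W@(2,2) -> caps B=0 W=0
Move 5: B@(3,2) -> caps B=0 W=0
Move 6: W@(4,0) -> caps B=0 W=0
Move 7: B@(1,4) -> caps B=0 W=0
Move 8: W@(2,4) -> caps B=0 W=0
Move 9: B@(2,3) -> caps B=1 W=0
Move 10: W@(1,0) -> caps B=1 W=0
Move 11: B@(1,2) -> caps B=1 W=0

Answer: .....
W.B.B
..WB.
BWB.B
W....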